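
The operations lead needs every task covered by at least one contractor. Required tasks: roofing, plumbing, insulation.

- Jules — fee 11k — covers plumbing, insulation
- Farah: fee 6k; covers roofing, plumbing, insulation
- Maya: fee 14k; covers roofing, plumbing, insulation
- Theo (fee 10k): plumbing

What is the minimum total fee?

Farah alone covers roofing, plumbing, insulation — every task.
Total fee: 6.
No cover costs less than 6.

6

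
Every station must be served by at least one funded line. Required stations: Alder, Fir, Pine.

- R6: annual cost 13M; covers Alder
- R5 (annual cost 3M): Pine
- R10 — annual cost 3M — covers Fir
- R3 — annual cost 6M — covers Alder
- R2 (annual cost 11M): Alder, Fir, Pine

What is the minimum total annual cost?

This is a weighted set-cover instance.
The greedy cost-per-new-station heuristic would pick R5, R10, and R3 for 12, but a cheaper cover exists.
R2 alone covers Alder, Fir, Pine — every station.
Total annual cost: 11.
No cover costs less than 11.

11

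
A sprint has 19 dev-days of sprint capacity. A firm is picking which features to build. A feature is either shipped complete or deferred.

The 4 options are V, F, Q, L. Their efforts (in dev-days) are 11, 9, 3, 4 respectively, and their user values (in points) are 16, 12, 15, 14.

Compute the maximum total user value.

45

Take V, Q, and L: effort 11 + 3 + 4 = 18 ≤ 19, user value 16 + 15 + 14 = 45.
No other feasible combination does better.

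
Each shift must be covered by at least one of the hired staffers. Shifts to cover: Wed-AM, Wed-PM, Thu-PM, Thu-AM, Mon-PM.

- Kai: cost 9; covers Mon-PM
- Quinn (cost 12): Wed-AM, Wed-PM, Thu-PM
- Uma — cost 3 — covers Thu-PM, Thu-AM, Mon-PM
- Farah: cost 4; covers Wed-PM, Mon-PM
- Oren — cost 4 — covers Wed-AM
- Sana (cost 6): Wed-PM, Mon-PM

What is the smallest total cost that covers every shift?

11

Choose Uma, Farah, and Oren: together they cover Wed-AM, Wed-PM, Thu-PM, Thu-AM, Mon-PM — every shift.
Total cost: 3 + 4 + 4 = 11.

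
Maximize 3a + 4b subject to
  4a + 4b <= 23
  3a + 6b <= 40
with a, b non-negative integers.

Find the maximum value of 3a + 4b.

(a,b)=(0,5) is feasible, giving 20.
(a,b)=(1,4) is feasible, giving 19.
(a,b)=(0,4) is feasible, giving 16.
Maximum is 20 at (a,b)=(0,5).

20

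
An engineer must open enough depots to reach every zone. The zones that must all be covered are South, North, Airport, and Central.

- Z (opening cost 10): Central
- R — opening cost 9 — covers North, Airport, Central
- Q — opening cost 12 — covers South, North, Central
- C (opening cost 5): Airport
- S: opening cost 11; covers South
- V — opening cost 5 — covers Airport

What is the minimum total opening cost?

The greedy cost-per-new-zone heuristic would pick R and S for 20, but a cheaper cover exists.
Choose Q and C: together they cover South, North, Airport, Central — every zone.
Total opening cost: 12 + 5 = 17.
No cover costs less than 17.

17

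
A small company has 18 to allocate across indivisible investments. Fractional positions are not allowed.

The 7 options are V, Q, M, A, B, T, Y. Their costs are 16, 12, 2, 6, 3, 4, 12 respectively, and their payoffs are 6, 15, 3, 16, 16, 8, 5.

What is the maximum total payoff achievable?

Allowing fractional choices, the relaxed optimum would be about 46.8, but investments are indivisible.
A + B + T: cost 6 + 3 + 4 = 13 ≤ 18, payoff 16 + 16 + 8 = 40.
M + A + B: cost 2 + 6 + 3 = 11 ≤ 18, payoff 3 + 16 + 16 = 35.
M + A + B + T: cost 2 + 6 + 3 + 4 = 15 ≤ 18, payoff 3 + 16 + 16 + 8 = 43.
Best is M, A, B, and T with total payoff 43.

43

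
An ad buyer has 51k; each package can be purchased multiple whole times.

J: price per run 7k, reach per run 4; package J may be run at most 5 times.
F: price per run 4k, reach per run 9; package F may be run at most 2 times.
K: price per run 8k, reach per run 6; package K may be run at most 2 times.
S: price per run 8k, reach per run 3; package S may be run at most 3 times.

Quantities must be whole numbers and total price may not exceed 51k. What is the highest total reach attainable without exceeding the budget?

44

3×J, 2×F, and 2×K: price 45 ≤ 51, reach 3·4 + 2·9 + 2·6 = 42.
5×J, 2×F, and 1×K: price 51 ≤ 51, reach 5·4 + 2·9 + 1·6 = 44.
Best is 44.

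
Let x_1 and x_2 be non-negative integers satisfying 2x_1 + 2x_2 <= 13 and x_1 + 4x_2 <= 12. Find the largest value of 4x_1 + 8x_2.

32

(x_1,x_2)=(4,2): 2·4+2·2=12≤13, 1·4+4·2=12≤12, objective 32.
(x_1,x_2)=(5,1): 2·5+2·1=12≤13, 1·5+4·1=9≤12, objective 28.
(x_1,x_2)=(3,2): 2·3+2·2=10≤13, 1·3+4·2=11≤12, objective 28.
(x_1,x_2)=(4,1): 2·4+2·1=10≤13, 1·4+4·1=8≤12, objective 24.
The best lattice point is (4,2), giving 32.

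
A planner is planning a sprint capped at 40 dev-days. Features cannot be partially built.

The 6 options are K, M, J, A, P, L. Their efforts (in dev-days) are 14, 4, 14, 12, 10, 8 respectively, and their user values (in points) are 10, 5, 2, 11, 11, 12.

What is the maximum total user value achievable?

Allowing fractional choices, the relaxed optimum would be about 43.3, but features are indivisible.
M + A + P + L: effort 4 + 12 + 10 + 8 = 34 ≤ 40, user value 5 + 11 + 11 + 12 = 39.
K + M + P + L: effort 14 + 4 + 10 + 8 = 36 ≤ 40, user value 10 + 5 + 11 + 12 = 38.
Best is M, A, P, and L with total user value 39.

39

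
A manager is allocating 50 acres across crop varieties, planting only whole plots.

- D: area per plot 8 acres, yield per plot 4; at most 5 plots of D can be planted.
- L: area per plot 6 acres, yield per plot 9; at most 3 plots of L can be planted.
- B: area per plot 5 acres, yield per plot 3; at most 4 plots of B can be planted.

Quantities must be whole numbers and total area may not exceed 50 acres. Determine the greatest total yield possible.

Take 2×D, 3×L, and 3×B: area 49 ≤ 50, yield 2·4 + 3·9 + 3·3 = 44.
L has the best ratio (9/6) and is taken to its limit of 3; remaining capacity is filled optimally with the others.

44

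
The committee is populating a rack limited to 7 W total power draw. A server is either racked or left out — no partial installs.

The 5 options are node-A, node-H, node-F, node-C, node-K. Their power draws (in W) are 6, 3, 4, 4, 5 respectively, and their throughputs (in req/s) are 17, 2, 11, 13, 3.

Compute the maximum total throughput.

Allowing fractional choices, the relaxed optimum would be about 21.5, but servers are indivisible.
node-H + node-C: power draw 3 + 4 = 7 ≤ 7, throughput 2 + 13 = 15.
node-C: power draw 4 ≤ 7, throughput 13.
node-A: power draw 6 ≤ 7, throughput 17.
Best is node-A with total throughput 17.

17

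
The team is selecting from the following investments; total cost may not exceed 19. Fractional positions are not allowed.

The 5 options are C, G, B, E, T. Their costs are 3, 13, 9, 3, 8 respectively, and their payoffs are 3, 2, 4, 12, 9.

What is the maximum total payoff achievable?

24

Allowing fractional choices, the relaxed optimum would be about 26.2, but investments are indivisible.
C + E + T: cost 3 + 3 + 8 = 14 ≤ 19, payoff 3 + 12 + 9 = 24.
E + T: cost 3 + 8 = 11 ≤ 19, payoff 12 + 9 = 21.
C + B + E: cost 3 + 9 + 3 = 15 ≤ 19, payoff 3 + 4 + 12 = 19.
Best is C, E, and T with total payoff 24.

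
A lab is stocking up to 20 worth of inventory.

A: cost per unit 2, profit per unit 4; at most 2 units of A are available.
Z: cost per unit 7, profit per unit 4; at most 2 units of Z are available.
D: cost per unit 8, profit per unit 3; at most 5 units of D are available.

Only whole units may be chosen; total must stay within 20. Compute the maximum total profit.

This is a bounded integer knapsack.
2×A, 1×Z, and 1×D: cost 19 ≤ 20, profit 2·4 + 1·4 + 1·3 = 15.
2×A and 2×Z: cost 18 ≤ 20, profit 2·4 + 2·4 = 16.
Best is 16.

16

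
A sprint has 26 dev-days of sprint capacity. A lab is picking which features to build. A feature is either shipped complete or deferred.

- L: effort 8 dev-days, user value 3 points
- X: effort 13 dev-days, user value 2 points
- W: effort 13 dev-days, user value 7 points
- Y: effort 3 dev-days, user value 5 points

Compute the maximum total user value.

15

Take L, W, and Y: effort 8 + 13 + 3 = 24 ≤ 26, user value 3 + 7 + 5 = 15.
No other feasible combination does better.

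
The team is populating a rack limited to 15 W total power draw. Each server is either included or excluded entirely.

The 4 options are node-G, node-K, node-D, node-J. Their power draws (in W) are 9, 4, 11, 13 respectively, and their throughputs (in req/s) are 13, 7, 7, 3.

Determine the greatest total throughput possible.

20

node-G: power draw 9 ≤ 15, throughput 13.
node-K + node-D: power draw 4 + 11 = 15 ≤ 15, throughput 7 + 7 = 14.
node-G + node-K: power draw 9 + 4 = 13 ≤ 15, throughput 13 + 7 = 20.
Best is node-G and node-K with total throughput 20.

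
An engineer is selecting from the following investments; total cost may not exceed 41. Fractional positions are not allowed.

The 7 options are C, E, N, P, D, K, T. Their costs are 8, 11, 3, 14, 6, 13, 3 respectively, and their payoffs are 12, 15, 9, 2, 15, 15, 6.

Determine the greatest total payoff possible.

66

This is a 0-1 knapsack instance.
Take C, E, N, D, and K: cost 8 + 11 + 3 + 6 + 13 = 41 ≤ 41, payoff 12 + 15 + 9 + 15 + 15 = 66.
No other feasible combination does better.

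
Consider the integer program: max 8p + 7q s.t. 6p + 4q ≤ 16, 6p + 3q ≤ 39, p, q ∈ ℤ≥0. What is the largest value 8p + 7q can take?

(p,q)=(0,4): 6·0+4·4=16≤16, 6·0+3·4=12≤39, objective 28.
(p,q)=(0,3): 6·0+4·3=12≤16, 6·0+3·3=9≤39, objective 21.
No feasible integer point exceeds 28.

28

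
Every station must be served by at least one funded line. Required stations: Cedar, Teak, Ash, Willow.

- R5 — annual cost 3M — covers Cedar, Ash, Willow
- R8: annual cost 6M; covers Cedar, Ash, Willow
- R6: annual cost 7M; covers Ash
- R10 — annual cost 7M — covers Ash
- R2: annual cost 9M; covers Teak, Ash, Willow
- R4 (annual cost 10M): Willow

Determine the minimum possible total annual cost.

Choose R5 and R2: together they cover Cedar, Teak, Ash, Willow — every station.
Total annual cost: 3 + 9 = 12.
No cover costs less than 12.

12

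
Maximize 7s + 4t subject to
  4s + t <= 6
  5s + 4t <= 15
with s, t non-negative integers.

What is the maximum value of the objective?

15

Relaxing integrality, the LP optimum is 16.64 at (s,t) = (0.818, 2.73), which is not an integer point.
(s,t)=(1,2): 4·1+1·2=6≤6, 5·1+4·2=13≤15, objective 15.
(s,t)=(0,3): 4·0+1·3=3≤6, 5·0+4·3=12≤15, objective 12.
(s,t)=(1,1): 4·1+1·1=5≤6, 5·1+4·1=9≤15, objective 11.
The best lattice point is (1,2), giving 15.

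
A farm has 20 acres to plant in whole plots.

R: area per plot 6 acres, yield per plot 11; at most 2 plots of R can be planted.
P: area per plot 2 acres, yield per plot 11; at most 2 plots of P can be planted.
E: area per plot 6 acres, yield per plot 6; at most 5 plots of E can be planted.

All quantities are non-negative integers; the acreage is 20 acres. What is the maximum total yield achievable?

44

P has the best ratio (11/2); taking only P gives at most 2×11 = 22 (stopped by the supply cap of 2).
Mixing does better — 2×R and 2×P: area 16 ≤ 20, yield 2·11 + 2·11 = 44.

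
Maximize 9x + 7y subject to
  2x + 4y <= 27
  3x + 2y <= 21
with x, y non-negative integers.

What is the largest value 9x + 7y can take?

66

(x,y)=(5,3): 2·5+4·3=22≤27, 3·5+2·3=21≤21, objective 66.
(x,y)=(4,4): 2·4+4·4=24≤27, 3·4+2·4=20≤21, objective 64.
(x,y)=(3,5): 2·3+4·5=26≤27, 3·3+2·5=19≤21, objective 62.
Maximum is 66 at (x,y)=(5,3).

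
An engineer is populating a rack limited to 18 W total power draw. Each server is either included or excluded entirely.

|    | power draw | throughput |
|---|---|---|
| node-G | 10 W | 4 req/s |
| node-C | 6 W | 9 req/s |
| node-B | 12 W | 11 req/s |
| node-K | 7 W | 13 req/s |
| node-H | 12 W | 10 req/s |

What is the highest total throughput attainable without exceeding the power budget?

22

node-C + node-H: power draw 6 + 12 = 18 ≤ 18, throughput 9 + 10 = 19.
node-C + node-K: power draw 6 + 7 = 13 ≤ 18, throughput 9 + 13 = 22.
node-C + node-B: power draw 6 + 12 = 18 ≤ 18, throughput 9 + 11 = 20.
Best is node-C and node-K with total throughput 22.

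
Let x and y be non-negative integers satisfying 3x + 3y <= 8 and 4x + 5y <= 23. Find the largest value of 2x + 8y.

16

The continuous relaxation peaks at (0, 2.67) with value 21.33; rounding to a feasible lattice point costs some objective.
(x,y)=(0,2): 3·0+3·2=6≤8, 4·0+5·2=10≤23, objective 16.
(x,y)=(1,1): 3·1+3·1=6≤8, 4·1+5·1=9≤23, objective 10.
Maximum is 16 at (x,y)=(0,2).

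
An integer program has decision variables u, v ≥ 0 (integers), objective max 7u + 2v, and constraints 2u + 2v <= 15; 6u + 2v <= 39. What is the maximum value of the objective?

The continuous relaxation peaks at (6.5, 0) with value 45.50; rounding to a feasible lattice point costs some objective.
(u,v)=(6,1): 2·6+2·1=14≤15, 6·6+2·1=38≤39, objective 44.
(u,v)=(6,0): 2·6+2·0=12≤15, 6·6+2·0=36≤39, objective 42.
(u,v)=(5,2): 2·5+2·2=14≤15, 6·5+2·2=34≤39, objective 39.
Maximum is 44 at (u,v)=(6,1).

44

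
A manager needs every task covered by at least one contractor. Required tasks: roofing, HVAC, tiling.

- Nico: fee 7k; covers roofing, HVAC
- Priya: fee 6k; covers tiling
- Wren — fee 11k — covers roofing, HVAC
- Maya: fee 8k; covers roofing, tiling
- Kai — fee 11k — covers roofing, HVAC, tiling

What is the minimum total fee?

11

The greedy cost-per-new-task heuristic would pick Nico and Priya for 13, but a cheaper cover exists.
Kai alone covers roofing, HVAC, tiling — every task.
Total fee: 11.
No cover costs less than 11.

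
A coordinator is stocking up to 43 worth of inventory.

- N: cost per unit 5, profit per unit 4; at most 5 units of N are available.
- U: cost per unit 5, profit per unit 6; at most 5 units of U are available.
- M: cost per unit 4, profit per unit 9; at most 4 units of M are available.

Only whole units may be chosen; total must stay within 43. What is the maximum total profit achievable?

66

Take 5×U and 4×M: cost 41 ≤ 43, profit 5·6 + 4·9 = 66.
M has the best ratio (9/4) and is taken to its limit of 4; remaining capacity is filled optimally with the others.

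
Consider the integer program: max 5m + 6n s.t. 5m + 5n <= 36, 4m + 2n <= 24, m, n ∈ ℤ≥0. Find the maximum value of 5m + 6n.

(m,n)=(0,7): 5·0+5·7=35≤36, 4·0+2·7=14≤24, objective 42.
(m,n)=(1,6): 5·1+5·6=35≤36, 4·1+2·6=16≤24, objective 41.
(m,n)=(0,6): 5·0+5·6=30≤36, 4·0+2·6=12≤24, objective 36.
No feasible integer point exceeds 42.

42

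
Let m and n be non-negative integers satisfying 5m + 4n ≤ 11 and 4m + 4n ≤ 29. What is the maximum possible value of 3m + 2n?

6

The continuous relaxation peaks at (2.2, 0) with value 6.60; rounding to a feasible lattice point costs some objective.
(m,n)=(2,0): 5·2+4·0=10≤11, 4·2+4·0=8≤29, objective 6.
(m,n)=(1,1): 5·1+4·1=9≤11, 4·1+4·1=8≤29, objective 5.
(m,n)=(1,0): 5·1+4·0=5≤11, 4·1+4·0=4≤29, objective 3.
Maximum is 6 at (m,n)=(2,0).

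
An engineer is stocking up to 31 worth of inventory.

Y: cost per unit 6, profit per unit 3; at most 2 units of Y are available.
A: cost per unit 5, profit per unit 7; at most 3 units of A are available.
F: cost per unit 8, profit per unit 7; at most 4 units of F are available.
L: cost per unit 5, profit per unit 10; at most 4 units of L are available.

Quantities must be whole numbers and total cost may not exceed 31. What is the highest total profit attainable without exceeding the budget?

This is a bounded integer knapsack.
3×A and 3×L: cost 30 ≤ 31, profit 3·7 + 3·10 = 51.
2×A and 4×L: cost 30 ≤ 31, profit 2·7 + 4·10 = 54.
Best is 54.

54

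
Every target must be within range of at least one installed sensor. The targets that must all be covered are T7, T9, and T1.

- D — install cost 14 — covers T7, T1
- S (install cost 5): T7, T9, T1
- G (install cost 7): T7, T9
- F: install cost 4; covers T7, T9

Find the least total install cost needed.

This is an integer covering problem.
S alone covers T7, T9, T1 — every target.
Total install cost: 5.

5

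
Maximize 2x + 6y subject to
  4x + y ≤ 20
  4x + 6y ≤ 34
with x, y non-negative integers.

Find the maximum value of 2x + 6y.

32

The continuous relaxation peaks at (0, 5.67) with value 34.00; rounding to a feasible lattice point costs some objective.
(x,y)=(1,5): 4·1+1·5=9≤20, 4·1+6·5=34≤34, objective 32.
(x,y)=(0,5): 4·0+1·5=5≤20, 4·0+6·5=30≤34, objective 30.
No feasible integer point exceeds 32.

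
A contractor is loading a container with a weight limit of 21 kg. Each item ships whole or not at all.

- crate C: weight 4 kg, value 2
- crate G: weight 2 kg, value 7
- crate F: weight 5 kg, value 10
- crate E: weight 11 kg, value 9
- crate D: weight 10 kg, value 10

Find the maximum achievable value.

29

crate G + crate F + crate D: weight 2 + 5 + 10 = 17 ≤ 21, value 7 + 10 + 10 = 27.
crate C + crate G + crate F + crate D: weight 4 + 2 + 5 + 10 = 21 ≤ 21, value 2 + 7 + 10 + 10 = 29.
Best is crate C, crate G, crate F, and crate D with total value 29.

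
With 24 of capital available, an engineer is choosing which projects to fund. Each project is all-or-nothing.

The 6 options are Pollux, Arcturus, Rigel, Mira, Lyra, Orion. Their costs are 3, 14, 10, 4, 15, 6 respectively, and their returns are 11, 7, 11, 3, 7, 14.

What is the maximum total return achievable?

39

This is a 0-1 knapsack instance.
Pollux + Rigel + Mira + Orion: cost 3 + 10 + 4 + 6 = 23 ≤ 24, return 11 + 11 + 3 + 14 = 39.
Pollux + Rigel + Orion: cost 3 + 10 + 6 = 19 ≤ 24, return 11 + 11 + 14 = 36.
Best is Pollux, Rigel, Mira, and Orion with total return 39.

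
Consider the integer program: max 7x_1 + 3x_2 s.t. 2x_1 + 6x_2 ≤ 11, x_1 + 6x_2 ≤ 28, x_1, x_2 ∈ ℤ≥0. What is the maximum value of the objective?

Relaxing integrality, the LP optimum is 38.50 at (x_1,x_2) = (5.5, 0), which is not an integer point.
(x_1,x_2)=(5,0): 2·5+6·0=10≤11, 1·5+6·0=5≤28, objective 35.
(x_1,x_2)=(4,0): 2·4+6·0=8≤11, 1·4+6·0=4≤28, objective 28.
No feasible integer point exceeds 35.

35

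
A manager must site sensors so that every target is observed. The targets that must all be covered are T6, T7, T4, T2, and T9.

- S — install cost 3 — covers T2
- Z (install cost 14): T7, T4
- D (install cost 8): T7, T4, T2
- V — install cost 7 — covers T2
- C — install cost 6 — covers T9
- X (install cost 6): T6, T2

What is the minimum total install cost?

This is an integer covering problem.
Choose D, C, and X: together they cover T6, T7, T4, T2, T9 — every target.
Total install cost: 8 + 6 + 6 = 20.
No cover costs less than 20.

20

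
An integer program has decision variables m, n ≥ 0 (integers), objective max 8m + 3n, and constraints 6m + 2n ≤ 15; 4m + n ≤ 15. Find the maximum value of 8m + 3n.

21

The continuous relaxation peaks at (0, 7.5) with value 22.50; rounding to a feasible lattice point costs some objective.
(m,n)=(0,7): 6·0+2·7=14≤15, 4·0+1·7=7≤15, objective 21.
(m,n)=(0,6): 6·0+2·6=12≤15, 4·0+1·6=6≤15, objective 18.
No feasible integer point exceeds 21.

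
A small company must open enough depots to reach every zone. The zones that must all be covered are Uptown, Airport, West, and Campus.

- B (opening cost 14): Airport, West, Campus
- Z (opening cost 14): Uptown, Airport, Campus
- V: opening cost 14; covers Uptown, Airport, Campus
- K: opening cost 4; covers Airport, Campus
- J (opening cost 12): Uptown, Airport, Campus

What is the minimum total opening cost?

26

The greedy cost-per-new-zone heuristic would pick K, J, and B for 30, but a cheaper cover exists.
Choose B and J: together they cover Uptown, Airport, West, Campus — every zone.
Total opening cost: 14 + 12 = 26.
No cover costs less than 26.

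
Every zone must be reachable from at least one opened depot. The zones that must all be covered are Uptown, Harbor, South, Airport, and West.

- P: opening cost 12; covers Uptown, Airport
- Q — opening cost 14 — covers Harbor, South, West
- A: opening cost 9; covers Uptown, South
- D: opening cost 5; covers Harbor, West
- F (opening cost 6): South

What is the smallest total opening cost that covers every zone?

23

This is a weighted set-cover instance.
The greedy cost-per-new-zone heuristic would pick D, A, and P for 26, but a cheaper cover exists.
Choose P, D, and F: together they cover Uptown, Harbor, South, Airport, West — every zone.
Total opening cost: 12 + 5 + 6 = 23.
No cover costs less than 23.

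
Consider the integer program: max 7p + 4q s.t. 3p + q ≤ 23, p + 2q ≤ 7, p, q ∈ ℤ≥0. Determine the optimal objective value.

49

(p,q)=(7,0) is feasible, giving 49.
(p,q)=(6,0) is feasible, giving 42.
Maximum is 49 at (p,q)=(7,0).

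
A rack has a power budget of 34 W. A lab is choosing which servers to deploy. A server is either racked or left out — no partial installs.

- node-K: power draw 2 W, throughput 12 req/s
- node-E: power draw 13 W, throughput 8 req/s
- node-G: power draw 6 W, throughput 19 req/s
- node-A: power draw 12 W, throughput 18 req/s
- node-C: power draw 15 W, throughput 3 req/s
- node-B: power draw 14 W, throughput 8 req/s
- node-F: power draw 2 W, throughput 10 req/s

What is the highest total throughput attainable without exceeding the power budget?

59

This is an integer program with binary decision variables.
Allowing fractional choices, the relaxed optimum would be about 66.4, but servers are indivisible.
node-K + node-G + node-A + node-F: power draw 2 + 6 + 12 + 2 = 22 ≤ 34, throughput 12 + 19 + 18 + 10 = 59.
node-K + node-E + node-G + node-A: power draw 2 + 13 + 6 + 12 = 33 ≤ 34, throughput 12 + 8 + 19 + 18 = 57.
node-K + node-G + node-A + node-B: power draw 2 + 6 + 12 + 14 = 34 ≤ 34, throughput 12 + 19 + 18 + 8 = 57.
Best is node-K, node-G, node-A, and node-F with total throughput 59.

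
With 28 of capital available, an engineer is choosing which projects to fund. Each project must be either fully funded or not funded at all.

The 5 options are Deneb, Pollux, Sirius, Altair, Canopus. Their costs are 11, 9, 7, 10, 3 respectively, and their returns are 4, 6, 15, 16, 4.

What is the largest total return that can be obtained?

37

This is a 0-1 knapsack instance.
Allowing fractional choices, the relaxed optimum would be about 40.3, but projects are indivisible.
Deneb + Sirius + Altair: cost 11 + 7 + 10 = 28 ≤ 28, return 4 + 15 + 16 = 35.
Sirius + Altair + Canopus: cost 7 + 10 + 3 = 20 ≤ 28, return 15 + 16 + 4 = 35.
Pollux + Sirius + Altair: cost 9 + 7 + 10 = 26 ≤ 28, return 6 + 15 + 16 = 37.
Best is Pollux, Sirius, and Altair with total return 37.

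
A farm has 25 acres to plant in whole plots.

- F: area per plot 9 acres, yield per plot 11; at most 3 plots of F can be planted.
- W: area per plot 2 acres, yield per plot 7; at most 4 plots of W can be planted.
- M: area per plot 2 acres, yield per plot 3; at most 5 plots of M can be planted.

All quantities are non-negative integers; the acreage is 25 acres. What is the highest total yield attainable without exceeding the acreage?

51

Take 1×F, 4×W, and 4×M: area 25 ≤ 25, yield 1·11 + 4·7 + 4·3 = 51.
W has the best ratio (7/2) and is taken to its limit of 4; remaining capacity is filled optimally with the others.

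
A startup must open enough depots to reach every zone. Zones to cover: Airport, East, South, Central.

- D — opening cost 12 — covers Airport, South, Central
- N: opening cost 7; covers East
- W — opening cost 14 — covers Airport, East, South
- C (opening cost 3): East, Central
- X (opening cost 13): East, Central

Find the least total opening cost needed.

15

Choose D and C: together they cover Airport, East, South, Central — every zone.
Total opening cost: 12 + 3 = 15.
No cover costs less than 15.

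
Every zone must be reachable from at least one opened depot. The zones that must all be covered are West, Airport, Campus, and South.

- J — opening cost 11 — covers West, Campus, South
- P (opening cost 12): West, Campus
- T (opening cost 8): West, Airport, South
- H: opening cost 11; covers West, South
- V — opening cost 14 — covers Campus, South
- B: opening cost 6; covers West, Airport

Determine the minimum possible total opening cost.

The greedy cost-per-new-zone heuristic would pick T and J for 19, but a cheaper cover exists.
Choose J and B: together they cover West, Airport, Campus, South — every zone.
Total opening cost: 11 + 6 = 17.
No cover costs less than 17.

17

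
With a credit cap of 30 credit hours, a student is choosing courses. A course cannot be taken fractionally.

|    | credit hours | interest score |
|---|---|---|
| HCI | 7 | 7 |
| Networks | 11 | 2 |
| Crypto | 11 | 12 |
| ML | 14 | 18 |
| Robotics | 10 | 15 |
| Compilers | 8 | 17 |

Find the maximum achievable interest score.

44

This is a 0-1 knapsack instance.
Take Crypto, Robotics, and Compilers: credit hours 11 + 10 + 8 = 29 ≤ 30, interest score 12 + 15 + 17 = 44.
No other feasible combination does better.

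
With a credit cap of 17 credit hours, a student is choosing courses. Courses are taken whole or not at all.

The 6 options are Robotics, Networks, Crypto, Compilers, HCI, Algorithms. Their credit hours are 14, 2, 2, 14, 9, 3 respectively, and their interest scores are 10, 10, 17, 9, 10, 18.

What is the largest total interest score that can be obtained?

55

Take Networks, Crypto, HCI, and Algorithms: credit hours 2 + 2 + 9 + 3 = 16 ≤ 17, interest score 10 + 17 + 10 + 18 = 55.
No other feasible combination does better.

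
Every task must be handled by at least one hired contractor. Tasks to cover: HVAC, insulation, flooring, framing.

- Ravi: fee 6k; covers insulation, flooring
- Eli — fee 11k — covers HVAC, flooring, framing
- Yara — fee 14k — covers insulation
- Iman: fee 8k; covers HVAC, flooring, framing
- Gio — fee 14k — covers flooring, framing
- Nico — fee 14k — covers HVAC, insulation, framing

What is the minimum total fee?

Choose Ravi and Iman: together they cover HVAC, insulation, flooring, framing — every task.
Total fee: 6 + 8 = 14.
No cover costs less than 14.

14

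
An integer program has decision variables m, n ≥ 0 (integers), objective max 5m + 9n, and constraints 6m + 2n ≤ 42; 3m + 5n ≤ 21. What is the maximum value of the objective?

37

(m,n)=(2,3) is feasible, giving 37.
(m,n)=(0,4) is feasible, giving 36.
(m,n)=(3,2) is feasible, giving 33.
No feasible integer point exceeds 37.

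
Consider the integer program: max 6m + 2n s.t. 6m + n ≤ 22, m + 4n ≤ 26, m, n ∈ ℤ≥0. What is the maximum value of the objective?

The continuous relaxation peaks at (2.7, 5.83) with value 27.83; rounding to a feasible lattice point costs some objective.
(m,n)=(3,4): 6·3+1·4=22≤22, 1·3+4·4=19≤26, objective 26.
(m,n)=(3,3): 6·3+1·3=21≤22, 1·3+4·3=15≤26, objective 24.
(m,n)=(2,6): 6·2+1·6=18≤22, 1·2+4·6=26≤26, objective 24.
(m,n)=(2,5): 6·2+1·5=17≤22, 1·2+4·5=22≤26, objective 22.
The best lattice point is (3,4), giving 26.

26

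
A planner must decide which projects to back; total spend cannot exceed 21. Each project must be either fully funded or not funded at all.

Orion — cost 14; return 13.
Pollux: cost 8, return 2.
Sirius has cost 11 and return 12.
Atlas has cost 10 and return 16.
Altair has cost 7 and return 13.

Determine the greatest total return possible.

This is an integer program with binary decision variables.
Take Atlas and Altair: cost 10 + 7 = 17 ≤ 21, return 16 + 13 = 29.
No other feasible combination does better.

29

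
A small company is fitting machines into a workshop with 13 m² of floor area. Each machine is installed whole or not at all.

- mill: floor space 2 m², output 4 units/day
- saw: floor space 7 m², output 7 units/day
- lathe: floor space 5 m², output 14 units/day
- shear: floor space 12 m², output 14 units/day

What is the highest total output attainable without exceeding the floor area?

21

Take saw and lathe: floor space 7 + 5 = 12 ≤ 13, output 7 + 14 = 21.
No other feasible combination does better.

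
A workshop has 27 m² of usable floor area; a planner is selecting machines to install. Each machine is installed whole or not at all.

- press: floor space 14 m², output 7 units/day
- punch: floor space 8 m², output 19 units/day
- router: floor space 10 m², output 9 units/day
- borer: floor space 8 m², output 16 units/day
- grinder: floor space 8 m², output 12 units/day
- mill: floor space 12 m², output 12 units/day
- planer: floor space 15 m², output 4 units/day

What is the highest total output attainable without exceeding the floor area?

47

This is a 0-1 knapsack instance.
Allowing fractional choices, the relaxed optimum would be about 50.0, but machines are indivisible.
punch + borer + grinder: floor space 8 + 8 + 8 = 24 ≤ 27, output 19 + 16 + 12 = 47.
punch + router + grinder: floor space 8 + 10 + 8 = 26 ≤ 27, output 19 + 9 + 12 = 40.
punch + router + borer: floor space 8 + 10 + 8 = 26 ≤ 27, output 19 + 9 + 16 = 44.
Best is punch, borer, and grinder with total output 47.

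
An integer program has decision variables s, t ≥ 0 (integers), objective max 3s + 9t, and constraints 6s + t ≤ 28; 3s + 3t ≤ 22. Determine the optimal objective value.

(s,t)=(0,7): 6·0+1·7=7≤28, 3·0+3·7=21≤22, objective 63.
(s,t)=(1,6): 6·1+1·6=12≤28, 3·1+3·6=21≤22, objective 57.
(s,t)=(0,6): 6·0+1·6=6≤28, 3·0+3·6=18≤22, objective 54.
The best lattice point is (0,7), giving 63.

63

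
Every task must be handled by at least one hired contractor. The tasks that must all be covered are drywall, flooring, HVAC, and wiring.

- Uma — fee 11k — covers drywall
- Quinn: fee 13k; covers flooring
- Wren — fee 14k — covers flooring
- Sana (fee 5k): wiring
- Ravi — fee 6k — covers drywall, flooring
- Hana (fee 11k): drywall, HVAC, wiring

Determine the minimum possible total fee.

17

Choose Ravi and Hana: together they cover drywall, flooring, HVAC, wiring — every task.
Total fee: 6 + 11 = 17.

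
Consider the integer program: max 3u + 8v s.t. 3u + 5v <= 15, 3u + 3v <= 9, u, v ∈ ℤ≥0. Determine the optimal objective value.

24

(u,v)=(0,3) is feasible, giving 24.
(u,v)=(1,2) is feasible, giving 19.
(u,v)=(0,2) is feasible, giving 16.
No feasible integer point exceeds 24.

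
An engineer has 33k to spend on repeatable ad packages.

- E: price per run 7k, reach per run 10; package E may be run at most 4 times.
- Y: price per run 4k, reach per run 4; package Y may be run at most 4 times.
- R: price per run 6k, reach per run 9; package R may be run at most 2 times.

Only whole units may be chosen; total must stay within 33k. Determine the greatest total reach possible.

48

R has the best ratio (9/6); taking only R gives at most 2×9 = 18 (stopped by the supply cap of 2).
Mixing does better — 3×E and 2×R: price 33 ≤ 33, reach 3·10 + 2·9 = 48.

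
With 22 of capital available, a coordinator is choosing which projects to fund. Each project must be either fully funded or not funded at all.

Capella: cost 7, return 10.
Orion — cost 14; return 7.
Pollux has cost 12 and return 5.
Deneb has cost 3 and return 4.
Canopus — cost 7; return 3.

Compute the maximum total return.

19

Treat it as a binary knapsack problem.
Take Capella, Pollux, and Deneb: cost 7 + 12 + 3 = 22 ≤ 22, return 10 + 5 + 4 = 19.
No other feasible combination does better.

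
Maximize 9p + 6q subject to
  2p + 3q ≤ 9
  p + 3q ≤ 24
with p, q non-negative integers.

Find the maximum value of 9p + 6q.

36

(p,q)=(4,0): 2·4+3·0=8≤9, 1·4+3·0=4≤24, objective 36.
(p,q)=(3,1): 2·3+3·1=9≤9, 1·3+3·1=6≤24, objective 33.
(p,q)=(3,0): 2·3+3·0=6≤9, 1·3+3·0=3≤24, objective 27.
Maximum is 36 at (p,q)=(4,0).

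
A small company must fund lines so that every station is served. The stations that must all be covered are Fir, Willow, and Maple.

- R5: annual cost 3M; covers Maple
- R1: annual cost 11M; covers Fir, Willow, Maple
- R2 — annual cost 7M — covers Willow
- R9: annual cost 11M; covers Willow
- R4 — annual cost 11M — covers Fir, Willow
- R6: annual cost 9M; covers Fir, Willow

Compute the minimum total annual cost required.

11

The greedy cost-per-new-station heuristic would pick R5 and R6 for 12, but a cheaper cover exists.
R1 alone covers Fir, Willow, Maple — every station.
Total annual cost: 11.
No cover costs less than 11.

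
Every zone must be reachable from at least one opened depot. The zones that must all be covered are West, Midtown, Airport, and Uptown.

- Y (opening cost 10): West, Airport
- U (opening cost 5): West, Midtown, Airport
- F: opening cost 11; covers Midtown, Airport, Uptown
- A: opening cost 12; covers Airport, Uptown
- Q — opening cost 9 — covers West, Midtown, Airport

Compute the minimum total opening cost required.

16

Choose U and F: together they cover West, Midtown, Airport, Uptown — every zone.
Total opening cost: 5 + 11 = 16.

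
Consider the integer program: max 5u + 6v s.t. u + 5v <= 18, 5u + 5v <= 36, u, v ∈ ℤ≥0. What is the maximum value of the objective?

The continuous relaxation peaks at (4.5, 2.7) with value 38.70; rounding to a feasible lattice point costs some objective.
(u,v)=(5,2): 1·5+5·2=15≤18, 5·5+5·2=35≤36, objective 37.
(u,v)=(6,1): 1·6+5·1=11≤18, 5·6+5·1=35≤36, objective 36.
No feasible integer point exceeds 37.

37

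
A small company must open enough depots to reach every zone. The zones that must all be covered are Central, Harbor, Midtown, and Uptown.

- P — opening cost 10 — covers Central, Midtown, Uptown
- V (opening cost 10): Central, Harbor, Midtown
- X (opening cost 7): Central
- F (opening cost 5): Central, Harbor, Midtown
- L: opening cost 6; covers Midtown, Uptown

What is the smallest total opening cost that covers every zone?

This is an integer covering problem.
Choose F and L: together they cover Central, Harbor, Midtown, Uptown — every zone.
Total opening cost: 5 + 6 = 11.
No cover costs less than 11.

11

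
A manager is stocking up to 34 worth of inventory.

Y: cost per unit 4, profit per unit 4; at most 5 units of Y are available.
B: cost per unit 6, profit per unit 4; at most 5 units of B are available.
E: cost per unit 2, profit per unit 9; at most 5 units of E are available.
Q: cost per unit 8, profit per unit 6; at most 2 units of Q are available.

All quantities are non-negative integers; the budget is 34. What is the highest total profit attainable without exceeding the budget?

67

E has the best ratio (9/2); taking only E gives at most 5×9 = 45 (stopped by the supply cap of 5).
Mixing does better — 4×Y, 5×E, and 1×Q: cost 34 ≤ 34, profit 4·4 + 5·9 + 1·6 = 67.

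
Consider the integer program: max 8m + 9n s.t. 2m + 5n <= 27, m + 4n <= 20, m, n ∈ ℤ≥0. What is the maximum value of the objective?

104

(m,n)=(13,0) is feasible, giving 104.
(m,n)=(12,0) is feasible, giving 96.
No feasible integer point exceeds 104.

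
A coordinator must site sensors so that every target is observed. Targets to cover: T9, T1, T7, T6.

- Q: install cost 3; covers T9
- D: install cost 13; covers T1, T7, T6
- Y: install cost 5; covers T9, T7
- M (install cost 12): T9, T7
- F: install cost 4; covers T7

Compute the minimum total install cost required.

The greedy cost-per-new-target heuristic would pick Y and D for 18, but a cheaper cover exists.
Choose Q and D: together they cover T9, T1, T7, T6 — every target.
Total install cost: 3 + 13 = 16.
No cover costs less than 16.

16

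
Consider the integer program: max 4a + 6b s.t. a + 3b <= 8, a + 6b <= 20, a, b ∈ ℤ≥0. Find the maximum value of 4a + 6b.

(a,b)=(8,0): 1·8+3·0=8≤8, 1·8+6·0=8≤20, objective 32.
(a,b)=(7,0): 1·7+3·0=7≤8, 1·7+6·0=7≤20, objective 28.
No feasible integer point exceeds 32.

32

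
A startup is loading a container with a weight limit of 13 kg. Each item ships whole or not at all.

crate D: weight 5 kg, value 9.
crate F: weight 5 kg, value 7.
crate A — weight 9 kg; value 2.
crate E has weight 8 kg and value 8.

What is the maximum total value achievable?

17

Allowing fractional choices, the relaxed optimum would be about 19.0, but items are indivisible.
crate D + crate E: weight 5 + 8 = 13 ≤ 13, value 9 + 8 = 17.
crate D + crate F: weight 5 + 5 = 10 ≤ 13, value 9 + 7 = 16.
Best is crate D and crate E with total value 17.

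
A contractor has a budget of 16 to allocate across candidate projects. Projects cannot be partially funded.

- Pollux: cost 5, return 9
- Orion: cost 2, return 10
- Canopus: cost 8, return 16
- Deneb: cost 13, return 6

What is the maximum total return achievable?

35

Pollux + Orion + Canopus: cost 5 + 2 + 8 = 15 ≤ 16, return 9 + 10 + 16 = 35.
Orion + Canopus: cost 2 + 8 = 10 ≤ 16, return 10 + 16 = 26.
Pollux + Canopus: cost 5 + 8 = 13 ≤ 16, return 9 + 16 = 25.
Best is Pollux, Orion, and Canopus with total return 35.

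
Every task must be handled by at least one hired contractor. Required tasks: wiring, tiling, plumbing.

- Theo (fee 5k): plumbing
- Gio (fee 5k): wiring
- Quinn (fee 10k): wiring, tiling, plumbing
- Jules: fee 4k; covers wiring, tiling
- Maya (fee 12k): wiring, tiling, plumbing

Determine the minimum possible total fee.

9

Choose Theo and Jules: together they cover wiring, tiling, plumbing — every task.
Total fee: 5 + 4 = 9.
No cover costs less than 9.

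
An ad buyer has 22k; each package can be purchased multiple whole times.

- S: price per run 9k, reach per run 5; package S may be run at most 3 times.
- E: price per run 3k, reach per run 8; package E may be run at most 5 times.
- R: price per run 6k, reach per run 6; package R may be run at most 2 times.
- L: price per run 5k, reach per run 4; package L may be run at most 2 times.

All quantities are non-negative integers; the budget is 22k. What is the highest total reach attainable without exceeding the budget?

46

This is a bounded integer knapsack.
Take 5×E and 1×R: price 21 ≤ 22, reach 5·8 + 1·6 = 46.
E has the best ratio (8/3) and is taken to its limit of 5; remaining capacity is filled optimally with the others.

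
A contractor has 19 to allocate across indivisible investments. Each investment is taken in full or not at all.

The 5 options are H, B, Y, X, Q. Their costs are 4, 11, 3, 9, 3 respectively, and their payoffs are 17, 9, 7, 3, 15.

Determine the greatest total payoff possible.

42

Take H, Y, X, and Q: cost 4 + 3 + 9 + 3 = 19 ≤ 19, payoff 17 + 7 + 3 + 15 = 42.
No other feasible combination does better.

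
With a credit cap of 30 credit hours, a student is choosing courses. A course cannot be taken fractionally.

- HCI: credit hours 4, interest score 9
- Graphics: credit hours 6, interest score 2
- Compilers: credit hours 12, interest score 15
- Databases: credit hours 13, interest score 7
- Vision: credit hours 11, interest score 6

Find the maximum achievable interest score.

Treat it as a binary knapsack problem.
Take HCI, Compilers, and Databases: credit hours 4 + 12 + 13 = 29 ≤ 30, interest score 9 + 15 + 7 = 31.
No other feasible combination does better.

31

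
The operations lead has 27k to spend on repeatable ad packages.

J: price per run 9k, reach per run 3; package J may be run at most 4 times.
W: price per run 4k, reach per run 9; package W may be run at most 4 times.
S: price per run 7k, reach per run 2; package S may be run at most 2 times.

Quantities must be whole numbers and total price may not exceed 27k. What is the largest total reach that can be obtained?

W has the best ratio (9/4); taking only W gives at most 4×9 = 36 (stopped by the supply cap of 4).
Mixing does better — 1×J and 4×W: price 25 ≤ 27, reach 1·3 + 4·9 = 39.

39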